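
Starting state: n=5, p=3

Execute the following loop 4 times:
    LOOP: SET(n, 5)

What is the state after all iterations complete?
n=5, p=3

Iteration trace:
Start: n=5, p=3
After iteration 1: n=5, p=3
After iteration 2: n=5, p=3
After iteration 3: n=5, p=3
After iteration 4: n=5, p=3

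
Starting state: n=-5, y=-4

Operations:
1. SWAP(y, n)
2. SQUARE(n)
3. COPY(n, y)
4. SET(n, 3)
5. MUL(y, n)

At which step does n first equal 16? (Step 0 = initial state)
Step 2

Tracing n:
Initial: n = -5
After step 1: n = -4
After step 2: n = 16 ← first occurrence
After step 3: n = -5
After step 4: n = 3
After step 5: n = 3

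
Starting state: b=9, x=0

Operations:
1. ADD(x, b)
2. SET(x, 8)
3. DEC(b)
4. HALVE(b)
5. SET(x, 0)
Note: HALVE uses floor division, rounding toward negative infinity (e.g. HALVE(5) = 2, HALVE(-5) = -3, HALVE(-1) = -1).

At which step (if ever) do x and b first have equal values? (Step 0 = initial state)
Step 1

x and b first become equal after step 1.

Comparing values at each step:
Initial: x=0, b=9
After step 1: x=9, b=9 ← equal!
After step 2: x=8, b=9
After step 3: x=8, b=8 ← equal!
After step 4: x=8, b=4
After step 5: x=0, b=4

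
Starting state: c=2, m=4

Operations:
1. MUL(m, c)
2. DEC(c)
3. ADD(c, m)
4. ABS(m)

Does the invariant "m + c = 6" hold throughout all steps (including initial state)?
No, violated after step 1

The invariant is violated after step 1.

State at each step:
Initial: c=2, m=4
After step 1: c=2, m=8
After step 2: c=1, m=8
After step 3: c=9, m=8
After step 4: c=9, m=8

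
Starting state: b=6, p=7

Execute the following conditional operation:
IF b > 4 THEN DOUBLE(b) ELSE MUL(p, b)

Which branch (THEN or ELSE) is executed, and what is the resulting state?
Branch: THEN, Final state: b=12, p=7

Evaluating condition: b > 4
b = 6
Condition is True, so THEN branch executes
After DOUBLE(b): b=12, p=7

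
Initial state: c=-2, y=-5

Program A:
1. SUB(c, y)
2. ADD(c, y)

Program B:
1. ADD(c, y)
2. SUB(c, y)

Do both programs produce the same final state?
Yes

Program A final state: c=-2, y=-5
Program B final state: c=-2, y=-5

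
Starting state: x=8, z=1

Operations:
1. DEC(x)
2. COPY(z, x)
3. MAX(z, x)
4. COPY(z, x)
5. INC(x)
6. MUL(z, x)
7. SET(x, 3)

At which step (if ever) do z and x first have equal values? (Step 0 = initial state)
Step 2

z and x first become equal after step 2.

Comparing values at each step:
Initial: z=1, x=8
After step 1: z=1, x=7
After step 2: z=7, x=7 ← equal!
After step 3: z=7, x=7 ← equal!
After step 4: z=7, x=7 ← equal!
After step 5: z=7, x=8
After step 6: z=56, x=8
After step 7: z=56, x=3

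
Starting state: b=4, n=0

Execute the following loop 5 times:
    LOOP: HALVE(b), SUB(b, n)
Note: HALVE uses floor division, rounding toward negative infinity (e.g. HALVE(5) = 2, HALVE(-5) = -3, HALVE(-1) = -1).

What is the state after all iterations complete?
b=0, n=0

Iteration trace:
Start: b=4, n=0
After iteration 1: b=2, n=0
After iteration 2: b=1, n=0
After iteration 3: b=0, n=0
After iteration 4: b=0, n=0
After iteration 5: b=0, n=0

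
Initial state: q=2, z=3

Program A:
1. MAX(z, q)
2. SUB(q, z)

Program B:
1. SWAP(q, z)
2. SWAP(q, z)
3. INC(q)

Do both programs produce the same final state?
No

Program A final state: q=-1, z=3
Program B final state: q=3, z=3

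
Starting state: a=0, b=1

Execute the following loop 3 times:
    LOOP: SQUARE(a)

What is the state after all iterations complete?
a=0, b=1

Iteration trace:
Start: a=0, b=1
After iteration 1: a=0, b=1
After iteration 2: a=0, b=1
After iteration 3: a=0, b=1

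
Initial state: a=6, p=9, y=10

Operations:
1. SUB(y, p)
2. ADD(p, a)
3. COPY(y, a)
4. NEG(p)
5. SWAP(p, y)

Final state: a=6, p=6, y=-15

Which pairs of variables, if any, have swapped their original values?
None

Comparing initial and final values:
y: 10 → -15
a: 6 → 6
p: 9 → 6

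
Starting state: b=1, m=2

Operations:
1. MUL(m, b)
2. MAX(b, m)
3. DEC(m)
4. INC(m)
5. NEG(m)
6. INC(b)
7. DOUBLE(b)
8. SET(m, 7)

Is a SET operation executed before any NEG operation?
No

First SET: step 8
First NEG: step 5
Since 8 > 5, NEG comes first.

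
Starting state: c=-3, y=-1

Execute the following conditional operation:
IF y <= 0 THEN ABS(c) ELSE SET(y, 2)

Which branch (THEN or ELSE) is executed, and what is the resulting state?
Branch: THEN, Final state: c=3, y=-1

Evaluating condition: y <= 0
y = -1
Condition is True, so THEN branch executes
After ABS(c): c=3, y=-1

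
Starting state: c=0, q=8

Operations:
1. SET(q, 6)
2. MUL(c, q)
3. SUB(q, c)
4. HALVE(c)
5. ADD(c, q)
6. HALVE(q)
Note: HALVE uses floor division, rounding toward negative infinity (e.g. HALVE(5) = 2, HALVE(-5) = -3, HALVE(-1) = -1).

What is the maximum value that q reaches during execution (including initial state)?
8

Values of q at each step:
Initial: q = 8 ← maximum
After step 1: q = 6
After step 2: q = 6
After step 3: q = 6
After step 4: q = 6
After step 5: q = 6
After step 6: q = 3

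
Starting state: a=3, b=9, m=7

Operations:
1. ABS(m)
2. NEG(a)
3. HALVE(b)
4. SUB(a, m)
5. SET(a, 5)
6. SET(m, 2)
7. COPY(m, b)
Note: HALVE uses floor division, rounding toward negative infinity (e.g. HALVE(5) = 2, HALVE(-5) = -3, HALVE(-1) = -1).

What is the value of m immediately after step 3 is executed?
m = 7

Tracing m through execution:
Initial: m = 7
After step 1 (ABS(m)): m = 7
After step 2 (NEG(a)): m = 7
After step 3 (HALVE(b)): m = 7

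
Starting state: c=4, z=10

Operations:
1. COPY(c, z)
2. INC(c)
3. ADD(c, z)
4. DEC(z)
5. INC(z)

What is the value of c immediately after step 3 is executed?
c = 21

Tracing c through execution:
Initial: c = 4
After step 1 (COPY(c, z)): c = 10
After step 2 (INC(c)): c = 11
After step 3 (ADD(c, z)): c = 21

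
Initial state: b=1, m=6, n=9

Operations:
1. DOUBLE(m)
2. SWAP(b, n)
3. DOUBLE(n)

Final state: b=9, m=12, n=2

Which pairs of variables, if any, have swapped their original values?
None

Comparing initial and final values:
b: 1 → 9
m: 6 → 12
n: 9 → 2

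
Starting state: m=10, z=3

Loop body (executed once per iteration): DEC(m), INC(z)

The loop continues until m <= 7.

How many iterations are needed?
3

Tracing iterations:
Initial: m=10, z=3
After iteration 1: m=9, z=4
After iteration 2: m=8, z=5
After iteration 3: m=7, z=6
m <= 7 now holds, so the loop exits after 3 iterations.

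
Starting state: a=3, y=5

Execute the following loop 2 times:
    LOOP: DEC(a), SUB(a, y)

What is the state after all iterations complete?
a=-9, y=5

Iteration trace:
Start: a=3, y=5
After iteration 1: a=-3, y=5
After iteration 2: a=-9, y=5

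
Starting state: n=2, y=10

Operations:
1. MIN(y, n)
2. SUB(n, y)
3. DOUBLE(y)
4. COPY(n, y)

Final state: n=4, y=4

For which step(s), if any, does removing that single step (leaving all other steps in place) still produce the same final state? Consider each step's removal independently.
Step(s) 2

Testing removal of each single step:
Without step 1: final = n=20, y=20 (different)
Without step 2: final = n=4, y=4 (same)
Without step 3: final = n=2, y=2 (different)
Without step 4: final = n=0, y=4 (different)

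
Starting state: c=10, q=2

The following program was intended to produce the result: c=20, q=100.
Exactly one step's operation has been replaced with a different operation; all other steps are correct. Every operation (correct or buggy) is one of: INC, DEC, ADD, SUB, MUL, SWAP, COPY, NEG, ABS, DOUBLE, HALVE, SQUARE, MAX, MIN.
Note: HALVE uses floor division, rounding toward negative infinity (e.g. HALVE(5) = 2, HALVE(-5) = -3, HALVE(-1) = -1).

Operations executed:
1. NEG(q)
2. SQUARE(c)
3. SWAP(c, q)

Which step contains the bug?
Step 1

Trace with buggy code:
Initial: c=10, q=2
After step 1: c=10, q=-2
After step 2: c=100, q=-2
After step 3: c=-2, q=100
Actual final c=-2, q=100 ≠ expected c=20, q=100.
Step 1 is the only position where a single-operation replacement can produce the expected result.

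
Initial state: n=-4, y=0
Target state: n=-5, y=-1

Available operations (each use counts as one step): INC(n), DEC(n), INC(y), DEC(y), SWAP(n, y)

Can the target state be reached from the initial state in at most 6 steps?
Yes

Path (2 steps): DEC(n) → DEC(y)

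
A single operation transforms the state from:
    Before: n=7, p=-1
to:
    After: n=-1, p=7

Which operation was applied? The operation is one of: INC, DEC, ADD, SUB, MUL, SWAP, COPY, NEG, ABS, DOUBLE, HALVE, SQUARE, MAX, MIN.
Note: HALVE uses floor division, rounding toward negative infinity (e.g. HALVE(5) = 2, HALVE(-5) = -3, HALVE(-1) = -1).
SWAP(p, n)

Analyzing the change:
Before: n=7, p=-1
After: n=-1, p=7
Variable p changed from -1 to 7
Variable n changed from 7 to -1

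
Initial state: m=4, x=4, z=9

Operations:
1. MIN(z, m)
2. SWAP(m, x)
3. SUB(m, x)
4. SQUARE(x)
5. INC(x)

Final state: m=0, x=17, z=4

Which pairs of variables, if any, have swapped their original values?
None

Comparing initial and final values:
z: 9 → 4
x: 4 → 17
m: 4 → 0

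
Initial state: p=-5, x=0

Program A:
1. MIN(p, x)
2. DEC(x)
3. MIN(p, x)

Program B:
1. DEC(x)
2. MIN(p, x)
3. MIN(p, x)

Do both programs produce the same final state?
Yes

Program A final state: p=-5, x=-1
Program B final state: p=-5, x=-1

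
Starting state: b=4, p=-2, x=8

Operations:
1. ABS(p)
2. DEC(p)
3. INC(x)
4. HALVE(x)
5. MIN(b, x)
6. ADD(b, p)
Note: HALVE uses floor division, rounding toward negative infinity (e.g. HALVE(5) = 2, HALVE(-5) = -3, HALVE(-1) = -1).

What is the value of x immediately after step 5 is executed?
x = 4

Tracing x through execution:
Initial: x = 8
After step 1 (ABS(p)): x = 8
After step 2 (DEC(p)): x = 8
After step 3 (INC(x)): x = 9
After step 4 (HALVE(x)): x = 4
After step 5 (MIN(b, x)): x = 4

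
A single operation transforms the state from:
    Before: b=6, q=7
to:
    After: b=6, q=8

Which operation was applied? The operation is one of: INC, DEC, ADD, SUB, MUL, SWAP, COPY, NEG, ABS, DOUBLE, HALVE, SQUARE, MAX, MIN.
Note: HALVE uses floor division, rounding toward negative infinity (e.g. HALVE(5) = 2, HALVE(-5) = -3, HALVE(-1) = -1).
INC(q)

Analyzing the change:
Before: b=6, q=7
After: b=6, q=8
Variable q changed from 7 to 8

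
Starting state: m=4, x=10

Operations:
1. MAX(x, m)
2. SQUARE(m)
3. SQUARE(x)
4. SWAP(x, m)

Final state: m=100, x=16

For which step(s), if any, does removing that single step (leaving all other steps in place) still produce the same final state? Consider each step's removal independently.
Step(s) 1

Testing removal of each single step:
Without step 1: final = m=100, x=16 (same)
Without step 2: final = m=100, x=4 (different)
Without step 3: final = m=10, x=16 (different)
Without step 4: final = m=16, x=100 (different)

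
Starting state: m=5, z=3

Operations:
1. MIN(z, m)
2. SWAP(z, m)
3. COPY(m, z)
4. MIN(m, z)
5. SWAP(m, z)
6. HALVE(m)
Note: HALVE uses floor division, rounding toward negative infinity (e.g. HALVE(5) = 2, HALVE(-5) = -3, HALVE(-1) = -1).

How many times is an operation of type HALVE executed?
1

Counting HALVE operations:
Step 6: HALVE(m) ← HALVE
Total: 1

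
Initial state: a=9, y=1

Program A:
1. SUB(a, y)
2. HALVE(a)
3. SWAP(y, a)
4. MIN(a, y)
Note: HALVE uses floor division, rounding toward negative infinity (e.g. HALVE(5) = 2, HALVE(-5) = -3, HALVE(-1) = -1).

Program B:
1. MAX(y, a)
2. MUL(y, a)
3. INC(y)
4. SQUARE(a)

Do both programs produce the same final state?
No

Program A final state: a=1, y=4
Program B final state: a=81, y=82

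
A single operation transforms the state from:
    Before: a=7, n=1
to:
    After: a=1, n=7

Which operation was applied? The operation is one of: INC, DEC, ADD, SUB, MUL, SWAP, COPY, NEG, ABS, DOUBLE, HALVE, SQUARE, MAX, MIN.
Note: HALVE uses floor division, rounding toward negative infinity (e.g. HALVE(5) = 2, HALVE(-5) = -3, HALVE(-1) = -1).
SWAP(n, a)

Analyzing the change:
Before: a=7, n=1
After: a=1, n=7
Variable n changed from 1 to 7
Variable a changed from 7 to 1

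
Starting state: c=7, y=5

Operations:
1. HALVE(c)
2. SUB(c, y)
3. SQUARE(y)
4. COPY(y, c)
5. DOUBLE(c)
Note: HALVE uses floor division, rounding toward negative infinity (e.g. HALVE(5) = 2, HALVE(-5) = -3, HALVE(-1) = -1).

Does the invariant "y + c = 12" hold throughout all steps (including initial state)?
No, violated after step 1

The invariant is violated after step 1.

State at each step:
Initial: c=7, y=5
After step 1: c=3, y=5
After step 2: c=-2, y=5
After step 3: c=-2, y=25
After step 4: c=-2, y=-2
After step 5: c=-4, y=-2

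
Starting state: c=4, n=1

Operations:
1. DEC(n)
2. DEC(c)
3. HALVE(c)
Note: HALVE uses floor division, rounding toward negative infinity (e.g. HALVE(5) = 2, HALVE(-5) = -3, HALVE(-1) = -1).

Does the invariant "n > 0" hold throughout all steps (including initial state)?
No, violated after step 1

The invariant is violated after step 1.

State at each step:
Initial: c=4, n=1
After step 1: c=4, n=0
After step 2: c=3, n=0
After step 3: c=1, n=0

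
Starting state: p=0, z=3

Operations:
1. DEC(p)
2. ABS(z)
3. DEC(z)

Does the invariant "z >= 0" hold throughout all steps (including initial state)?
Yes

The invariant holds at every step.

State at each step:
Initial: p=0, z=3
After step 1: p=-1, z=3
After step 2: p=-1, z=3
After step 3: p=-1, z=2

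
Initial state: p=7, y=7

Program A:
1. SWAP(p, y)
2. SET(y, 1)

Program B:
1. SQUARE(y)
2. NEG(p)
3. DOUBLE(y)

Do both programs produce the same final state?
No

Program A final state: p=7, y=1
Program B final state: p=-7, y=98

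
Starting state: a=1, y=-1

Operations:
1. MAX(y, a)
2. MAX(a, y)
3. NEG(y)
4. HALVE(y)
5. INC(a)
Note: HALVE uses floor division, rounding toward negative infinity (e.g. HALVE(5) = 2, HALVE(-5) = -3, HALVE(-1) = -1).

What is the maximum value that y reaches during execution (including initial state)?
1

Values of y at each step:
Initial: y = -1
After step 1: y = 1 ← maximum
After step 2: y = 1
After step 3: y = -1
After step 4: y = -1
After step 5: y = -1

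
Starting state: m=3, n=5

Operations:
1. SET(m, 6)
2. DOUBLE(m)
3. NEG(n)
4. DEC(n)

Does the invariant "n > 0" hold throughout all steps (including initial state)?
No, violated after step 3

The invariant is violated after step 3.

State at each step:
Initial: m=3, n=5
After step 1: m=6, n=5
After step 2: m=12, n=5
After step 3: m=12, n=-5
After step 4: m=12, n=-6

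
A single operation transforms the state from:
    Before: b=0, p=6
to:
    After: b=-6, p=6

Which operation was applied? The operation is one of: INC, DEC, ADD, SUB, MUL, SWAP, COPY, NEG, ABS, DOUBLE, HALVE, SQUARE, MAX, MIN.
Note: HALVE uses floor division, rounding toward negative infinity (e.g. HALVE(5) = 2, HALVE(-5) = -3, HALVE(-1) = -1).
SUB(b, p)

Analyzing the change:
Before: b=0, p=6
After: b=-6, p=6
Variable b changed from 0 to -6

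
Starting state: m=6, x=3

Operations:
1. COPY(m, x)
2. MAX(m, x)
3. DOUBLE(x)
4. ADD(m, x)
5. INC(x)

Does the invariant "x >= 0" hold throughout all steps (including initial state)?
Yes

The invariant holds at every step.

State at each step:
Initial: m=6, x=3
After step 1: m=3, x=3
After step 2: m=3, x=3
After step 3: m=3, x=6
After step 4: m=9, x=6
After step 5: m=9, x=7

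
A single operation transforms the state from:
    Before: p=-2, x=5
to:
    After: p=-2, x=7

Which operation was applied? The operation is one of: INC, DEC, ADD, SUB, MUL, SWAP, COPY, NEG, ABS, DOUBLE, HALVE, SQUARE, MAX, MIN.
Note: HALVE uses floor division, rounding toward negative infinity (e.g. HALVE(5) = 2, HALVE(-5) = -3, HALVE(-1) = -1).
SUB(x, p)

Analyzing the change:
Before: p=-2, x=5
After: p=-2, x=7
Variable x changed from 5 to 7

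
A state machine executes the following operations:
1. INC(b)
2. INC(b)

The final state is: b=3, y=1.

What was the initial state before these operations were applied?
b=1, y=1

Working backwards:
Final state: b=3, y=1
Before step 2 (INC(b)): b=2, y=1
Before step 1 (INC(b)): b=1, y=1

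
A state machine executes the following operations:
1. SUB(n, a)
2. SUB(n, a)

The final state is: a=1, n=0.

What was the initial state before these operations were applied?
a=1, n=2

Working backwards:
Final state: a=1, n=0
Before step 2 (SUB(n, a)): a=1, n=1
Before step 1 (SUB(n, a)): a=1, n=2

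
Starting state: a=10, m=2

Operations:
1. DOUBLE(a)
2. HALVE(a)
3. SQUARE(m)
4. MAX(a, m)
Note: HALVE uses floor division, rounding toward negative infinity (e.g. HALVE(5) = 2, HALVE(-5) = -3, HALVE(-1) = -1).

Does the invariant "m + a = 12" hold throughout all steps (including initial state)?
No, violated after step 1

The invariant is violated after step 1.

State at each step:
Initial: a=10, m=2
After step 1: a=20, m=2
After step 2: a=10, m=2
After step 3: a=10, m=4
After step 4: a=10, m=4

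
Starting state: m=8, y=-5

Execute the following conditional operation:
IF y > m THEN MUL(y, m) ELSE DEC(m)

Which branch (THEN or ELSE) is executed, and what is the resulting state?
Branch: ELSE, Final state: m=7, y=-5

Evaluating condition: y > m
y = -5, m = 8
Condition is False, so ELSE branch executes
After DEC(m): m=7, y=-5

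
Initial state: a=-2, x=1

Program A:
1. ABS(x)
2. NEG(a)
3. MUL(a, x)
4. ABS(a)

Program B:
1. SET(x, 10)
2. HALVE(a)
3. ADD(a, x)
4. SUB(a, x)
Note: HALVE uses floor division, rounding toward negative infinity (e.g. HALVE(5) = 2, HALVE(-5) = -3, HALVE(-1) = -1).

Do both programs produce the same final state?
No

Program A final state: a=2, x=1
Program B final state: a=-1, x=10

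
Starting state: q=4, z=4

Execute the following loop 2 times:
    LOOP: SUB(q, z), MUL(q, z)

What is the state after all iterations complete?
q=-16, z=4

Iteration trace:
Start: q=4, z=4
After iteration 1: q=0, z=4
After iteration 2: q=-16, z=4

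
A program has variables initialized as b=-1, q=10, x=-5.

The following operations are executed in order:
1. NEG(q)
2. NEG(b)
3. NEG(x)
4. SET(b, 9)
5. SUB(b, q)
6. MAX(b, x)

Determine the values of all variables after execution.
{b: 19, q: -10, x: 5}

Step-by-step execution:
Initial: b=-1, q=10, x=-5
After step 1 (NEG(q)): b=-1, q=-10, x=-5
After step 2 (NEG(b)): b=1, q=-10, x=-5
After step 3 (NEG(x)): b=1, q=-10, x=5
After step 4 (SET(b, 9)): b=9, q=-10, x=5
After step 5 (SUB(b, q)): b=19, q=-10, x=5
After step 6 (MAX(b, x)): b=19, q=-10, x=5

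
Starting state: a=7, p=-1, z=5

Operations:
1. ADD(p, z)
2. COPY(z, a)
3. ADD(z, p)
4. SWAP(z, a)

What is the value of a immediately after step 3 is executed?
a = 7

Tracing a through execution:
Initial: a = 7
After step 1 (ADD(p, z)): a = 7
After step 2 (COPY(z, a)): a = 7
After step 3 (ADD(z, p)): a = 7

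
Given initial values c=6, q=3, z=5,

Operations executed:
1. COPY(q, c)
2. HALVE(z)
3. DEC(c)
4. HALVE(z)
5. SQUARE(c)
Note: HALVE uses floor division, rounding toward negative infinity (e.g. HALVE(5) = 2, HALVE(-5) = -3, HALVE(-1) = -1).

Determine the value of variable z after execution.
z = 1

Tracing execution:
Step 1: COPY(q, c) → z = 5
Step 2: HALVE(z) → z = 2
Step 3: DEC(c) → z = 2
Step 4: HALVE(z) → z = 1
Step 5: SQUARE(c) → z = 1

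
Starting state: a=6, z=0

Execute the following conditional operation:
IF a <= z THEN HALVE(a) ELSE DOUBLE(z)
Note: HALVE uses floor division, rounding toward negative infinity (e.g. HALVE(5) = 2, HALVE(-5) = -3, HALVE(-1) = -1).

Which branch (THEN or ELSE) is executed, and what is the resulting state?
Branch: ELSE, Final state: a=6, z=0

Evaluating condition: a <= z
a = 6, z = 0
Condition is False, so ELSE branch executes
After DOUBLE(z): a=6, z=0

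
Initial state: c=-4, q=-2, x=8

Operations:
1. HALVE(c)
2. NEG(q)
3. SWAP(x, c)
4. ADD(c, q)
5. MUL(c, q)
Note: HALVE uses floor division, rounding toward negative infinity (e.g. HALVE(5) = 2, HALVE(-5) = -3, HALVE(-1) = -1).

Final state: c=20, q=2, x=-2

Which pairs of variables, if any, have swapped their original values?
None

Comparing initial and final values:
c: -4 → 20
x: 8 → -2
q: -2 → 2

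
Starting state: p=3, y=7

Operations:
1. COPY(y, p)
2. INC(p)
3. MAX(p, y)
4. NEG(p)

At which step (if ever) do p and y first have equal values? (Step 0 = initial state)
Step 1

p and y first become equal after step 1.

Comparing values at each step:
Initial: p=3, y=7
After step 1: p=3, y=3 ← equal!
After step 2: p=4, y=3
After step 3: p=4, y=3
After step 4: p=-4, y=3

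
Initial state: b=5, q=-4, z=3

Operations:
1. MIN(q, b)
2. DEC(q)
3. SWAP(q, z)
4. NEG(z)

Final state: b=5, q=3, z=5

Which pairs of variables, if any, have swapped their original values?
None

Comparing initial and final values:
b: 5 → 5
z: 3 → 5
q: -4 → 3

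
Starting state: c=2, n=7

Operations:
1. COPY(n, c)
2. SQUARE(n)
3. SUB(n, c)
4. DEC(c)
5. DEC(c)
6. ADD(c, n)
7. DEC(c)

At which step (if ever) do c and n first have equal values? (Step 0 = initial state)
Step 1

c and n first become equal after step 1.

Comparing values at each step:
Initial: c=2, n=7
After step 1: c=2, n=2 ← equal!
After step 2: c=2, n=4
After step 3: c=2, n=2 ← equal!
After step 4: c=1, n=2
After step 5: c=0, n=2
After step 6: c=2, n=2 ← equal!
After step 7: c=1, n=2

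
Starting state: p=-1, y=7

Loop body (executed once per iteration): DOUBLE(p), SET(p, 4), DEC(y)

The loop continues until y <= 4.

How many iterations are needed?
3

Tracing iterations:
Initial: p=-1, y=7
After iteration 1: p=4, y=6
After iteration 2: p=4, y=5
After iteration 3: p=4, y=4
y <= 4 now holds, so the loop exits after 3 iterations.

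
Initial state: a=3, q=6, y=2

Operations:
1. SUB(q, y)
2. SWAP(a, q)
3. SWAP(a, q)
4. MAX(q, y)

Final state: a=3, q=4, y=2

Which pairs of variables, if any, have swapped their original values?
None

Comparing initial and final values:
y: 2 → 2
a: 3 → 3
q: 6 → 4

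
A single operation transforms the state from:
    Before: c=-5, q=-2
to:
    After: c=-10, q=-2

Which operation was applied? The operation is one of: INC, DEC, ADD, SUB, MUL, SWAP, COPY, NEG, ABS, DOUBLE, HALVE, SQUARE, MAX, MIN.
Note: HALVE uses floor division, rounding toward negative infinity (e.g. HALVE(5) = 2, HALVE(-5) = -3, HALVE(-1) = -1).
DOUBLE(c)

Analyzing the change:
Before: c=-5, q=-2
After: c=-10, q=-2
Variable c changed from -5 to -10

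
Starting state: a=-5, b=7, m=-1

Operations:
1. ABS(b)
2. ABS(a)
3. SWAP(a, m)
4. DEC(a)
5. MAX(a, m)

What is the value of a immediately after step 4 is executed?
a = -2

Tracing a through execution:
Initial: a = -5
After step 1 (ABS(b)): a = -5
After step 2 (ABS(a)): a = 5
After step 3 (SWAP(a, m)): a = -1
After step 4 (DEC(a)): a = -2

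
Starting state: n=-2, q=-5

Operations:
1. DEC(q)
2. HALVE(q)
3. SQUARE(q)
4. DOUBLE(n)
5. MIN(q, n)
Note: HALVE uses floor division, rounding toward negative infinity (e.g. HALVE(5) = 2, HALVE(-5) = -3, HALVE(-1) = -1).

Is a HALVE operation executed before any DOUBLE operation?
Yes

First HALVE: step 2
First DOUBLE: step 4
Since 2 < 4, HALVE comes first.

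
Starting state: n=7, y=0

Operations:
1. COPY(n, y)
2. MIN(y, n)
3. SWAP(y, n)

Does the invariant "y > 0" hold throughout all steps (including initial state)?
No, violated at the initial state

The invariant is violated at the initial state (step 0).

State at each step:
Initial: n=7, y=0
After step 1: n=0, y=0
After step 2: n=0, y=0
After step 3: n=0, y=0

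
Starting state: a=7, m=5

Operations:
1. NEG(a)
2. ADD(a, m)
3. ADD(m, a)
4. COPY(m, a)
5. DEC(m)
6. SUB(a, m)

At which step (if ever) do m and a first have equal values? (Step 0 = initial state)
Step 4

m and a first become equal after step 4.

Comparing values at each step:
Initial: m=5, a=7
After step 1: m=5, a=-7
After step 2: m=5, a=-2
After step 3: m=3, a=-2
After step 4: m=-2, a=-2 ← equal!
After step 5: m=-3, a=-2
After step 6: m=-3, a=1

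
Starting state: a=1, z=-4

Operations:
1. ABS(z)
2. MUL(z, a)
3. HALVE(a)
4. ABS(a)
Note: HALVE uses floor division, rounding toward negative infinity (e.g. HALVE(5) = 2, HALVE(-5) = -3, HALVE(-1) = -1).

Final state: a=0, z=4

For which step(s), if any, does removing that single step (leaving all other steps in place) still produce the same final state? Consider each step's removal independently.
Step(s) 2, 4

Testing removal of each single step:
Without step 1: final = a=0, z=-4 (different)
Without step 2: final = a=0, z=4 (same)
Without step 3: final = a=1, z=4 (different)
Without step 4: final = a=0, z=4 (same)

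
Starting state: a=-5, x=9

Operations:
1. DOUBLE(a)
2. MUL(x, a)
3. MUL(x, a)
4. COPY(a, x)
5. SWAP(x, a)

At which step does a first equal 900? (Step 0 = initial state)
Step 4

Tracing a:
Initial: a = -5
After step 1: a = -10
After step 2: a = -10
After step 3: a = -10
After step 4: a = 900 ← first occurrence
After step 5: a = 900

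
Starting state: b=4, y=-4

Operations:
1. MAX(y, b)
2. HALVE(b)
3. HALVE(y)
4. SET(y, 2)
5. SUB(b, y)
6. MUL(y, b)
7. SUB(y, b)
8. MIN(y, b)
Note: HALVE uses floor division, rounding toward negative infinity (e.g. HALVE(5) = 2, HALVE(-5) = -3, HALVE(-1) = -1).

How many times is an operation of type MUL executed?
1

Counting MUL operations:
Step 6: MUL(y, b) ← MUL
Total: 1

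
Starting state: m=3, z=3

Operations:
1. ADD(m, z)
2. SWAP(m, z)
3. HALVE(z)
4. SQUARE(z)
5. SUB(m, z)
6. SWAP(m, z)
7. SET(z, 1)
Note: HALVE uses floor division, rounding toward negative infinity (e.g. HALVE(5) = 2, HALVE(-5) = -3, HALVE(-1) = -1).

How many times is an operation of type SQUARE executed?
1

Counting SQUARE operations:
Step 4: SQUARE(z) ← SQUARE
Total: 1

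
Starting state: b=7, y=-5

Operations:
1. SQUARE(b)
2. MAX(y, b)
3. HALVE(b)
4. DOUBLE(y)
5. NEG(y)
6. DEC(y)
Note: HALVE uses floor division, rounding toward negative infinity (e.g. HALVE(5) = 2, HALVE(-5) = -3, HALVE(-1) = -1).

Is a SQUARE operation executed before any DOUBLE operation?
Yes

First SQUARE: step 1
First DOUBLE: step 4
Since 1 < 4, SQUARE comes first.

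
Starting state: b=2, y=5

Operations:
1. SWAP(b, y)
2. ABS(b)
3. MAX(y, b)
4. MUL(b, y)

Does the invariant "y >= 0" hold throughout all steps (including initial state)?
Yes

The invariant holds at every step.

State at each step:
Initial: b=2, y=5
After step 1: b=5, y=2
After step 2: b=5, y=2
After step 3: b=5, y=5
After step 4: b=25, y=5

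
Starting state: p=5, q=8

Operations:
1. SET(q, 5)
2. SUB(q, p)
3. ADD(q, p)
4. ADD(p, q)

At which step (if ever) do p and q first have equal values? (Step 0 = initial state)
Step 1

p and q first become equal after step 1.

Comparing values at each step:
Initial: p=5, q=8
After step 1: p=5, q=5 ← equal!
After step 2: p=5, q=0
After step 3: p=5, q=5 ← equal!
After step 4: p=10, q=5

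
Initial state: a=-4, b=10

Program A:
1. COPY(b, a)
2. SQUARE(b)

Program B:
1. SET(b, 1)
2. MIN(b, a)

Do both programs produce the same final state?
No

Program A final state: a=-4, b=16
Program B final state: a=-4, b=-4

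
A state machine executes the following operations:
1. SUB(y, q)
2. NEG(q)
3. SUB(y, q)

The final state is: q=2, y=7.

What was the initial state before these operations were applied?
q=-2, y=7

Working backwards:
Final state: q=2, y=7
Before step 3 (SUB(y, q)): q=2, y=9
Before step 2 (NEG(q)): q=-2, y=9
Before step 1 (SUB(y, q)): q=-2, y=7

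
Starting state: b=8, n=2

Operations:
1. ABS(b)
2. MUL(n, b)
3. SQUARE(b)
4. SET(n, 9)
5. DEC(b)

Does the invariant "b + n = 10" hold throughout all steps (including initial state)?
No, violated after step 2

The invariant is violated after step 2.

State at each step:
Initial: b=8, n=2
After step 1: b=8, n=2
After step 2: b=8, n=16
After step 3: b=64, n=16
After step 4: b=64, n=9
After step 5: b=63, n=9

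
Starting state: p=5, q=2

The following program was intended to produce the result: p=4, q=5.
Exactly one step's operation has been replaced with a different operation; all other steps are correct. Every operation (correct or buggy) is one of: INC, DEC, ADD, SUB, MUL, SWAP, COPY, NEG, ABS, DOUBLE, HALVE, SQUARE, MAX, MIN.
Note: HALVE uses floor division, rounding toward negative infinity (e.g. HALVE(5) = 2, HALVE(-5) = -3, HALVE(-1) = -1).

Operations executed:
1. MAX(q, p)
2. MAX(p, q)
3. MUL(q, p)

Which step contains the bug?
Step 3

Trace with buggy code:
Initial: p=5, q=2
After step 1: p=5, q=5
After step 2: p=5, q=5
After step 3: p=5, q=25
Actual final p=5, q=25 ≠ expected p=4, q=5.
Step 3 is the only position where a single-operation replacement can produce the expected result.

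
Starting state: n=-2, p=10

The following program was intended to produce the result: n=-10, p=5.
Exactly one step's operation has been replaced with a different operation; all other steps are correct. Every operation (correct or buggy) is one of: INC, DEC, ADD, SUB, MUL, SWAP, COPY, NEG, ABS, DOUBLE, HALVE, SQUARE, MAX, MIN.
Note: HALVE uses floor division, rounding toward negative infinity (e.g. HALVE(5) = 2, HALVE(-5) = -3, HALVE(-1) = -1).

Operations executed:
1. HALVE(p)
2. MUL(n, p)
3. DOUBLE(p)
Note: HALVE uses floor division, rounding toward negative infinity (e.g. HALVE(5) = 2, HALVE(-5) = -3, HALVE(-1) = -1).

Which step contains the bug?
Step 3

Trace with buggy code:
Initial: n=-2, p=10
After step 1: n=-2, p=5
After step 2: n=-10, p=5
After step 3: n=-10, p=10
Actual final n=-10, p=10 ≠ expected n=-10, p=5.
Step 3 is the only position where a single-operation replacement can produce the expected result.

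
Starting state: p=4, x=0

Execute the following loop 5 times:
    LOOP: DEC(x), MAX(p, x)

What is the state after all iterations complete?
p=4, x=-5

Iteration trace:
Start: p=4, x=0
After iteration 1: p=4, x=-1
After iteration 2: p=4, x=-2
After iteration 3: p=4, x=-3
After iteration 4: p=4, x=-4
After iteration 5: p=4, x=-5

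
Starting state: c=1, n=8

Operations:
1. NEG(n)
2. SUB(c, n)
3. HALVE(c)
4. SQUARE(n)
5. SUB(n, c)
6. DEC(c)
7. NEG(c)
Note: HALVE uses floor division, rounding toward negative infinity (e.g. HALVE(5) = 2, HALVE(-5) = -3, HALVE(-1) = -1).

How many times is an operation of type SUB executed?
2

Counting SUB operations:
Step 2: SUB(c, n) ← SUB
Step 5: SUB(n, c) ← SUB
Total: 2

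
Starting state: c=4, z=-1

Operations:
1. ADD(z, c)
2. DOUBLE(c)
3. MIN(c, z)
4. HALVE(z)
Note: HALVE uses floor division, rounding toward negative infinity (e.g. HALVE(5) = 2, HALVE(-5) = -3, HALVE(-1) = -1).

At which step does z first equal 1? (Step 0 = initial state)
Step 4

Tracing z:
Initial: z = -1
After step 1: z = 3
After step 2: z = 3
After step 3: z = 3
After step 4: z = 1 ← first occurrence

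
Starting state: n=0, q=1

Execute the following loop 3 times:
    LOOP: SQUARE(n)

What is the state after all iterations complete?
n=0, q=1

Iteration trace:
Start: n=0, q=1
After iteration 1: n=0, q=1
After iteration 2: n=0, q=1
After iteration 3: n=0, q=1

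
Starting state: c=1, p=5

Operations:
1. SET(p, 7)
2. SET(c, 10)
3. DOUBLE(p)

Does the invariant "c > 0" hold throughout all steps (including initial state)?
Yes

The invariant holds at every step.

State at each step:
Initial: c=1, p=5
After step 1: c=1, p=7
After step 2: c=10, p=7
After step 3: c=10, p=14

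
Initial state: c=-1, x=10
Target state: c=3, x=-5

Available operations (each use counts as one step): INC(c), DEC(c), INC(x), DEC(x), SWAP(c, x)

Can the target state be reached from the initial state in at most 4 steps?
No

The target state cannot be reached within 4 steps.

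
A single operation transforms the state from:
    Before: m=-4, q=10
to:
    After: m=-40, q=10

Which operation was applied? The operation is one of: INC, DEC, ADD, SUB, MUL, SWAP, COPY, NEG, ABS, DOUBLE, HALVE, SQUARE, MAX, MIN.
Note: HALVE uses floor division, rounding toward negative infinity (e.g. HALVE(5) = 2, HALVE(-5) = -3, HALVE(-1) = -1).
MUL(m, q)

Analyzing the change:
Before: m=-4, q=10
After: m=-40, q=10
Variable m changed from -4 to -40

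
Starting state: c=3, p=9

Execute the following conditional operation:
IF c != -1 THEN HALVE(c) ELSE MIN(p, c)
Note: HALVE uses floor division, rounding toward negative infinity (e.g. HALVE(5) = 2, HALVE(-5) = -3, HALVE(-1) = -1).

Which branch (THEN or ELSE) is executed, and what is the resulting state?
Branch: THEN, Final state: c=1, p=9

Evaluating condition: c != -1
c = 3
Condition is True, so THEN branch executes
After HALVE(c): c=1, p=9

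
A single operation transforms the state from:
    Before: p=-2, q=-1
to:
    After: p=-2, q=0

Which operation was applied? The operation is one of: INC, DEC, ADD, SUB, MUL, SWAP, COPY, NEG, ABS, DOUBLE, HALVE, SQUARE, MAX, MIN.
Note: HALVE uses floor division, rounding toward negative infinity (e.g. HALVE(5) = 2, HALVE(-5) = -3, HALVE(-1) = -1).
INC(q)

Analyzing the change:
Before: p=-2, q=-1
After: p=-2, q=0
Variable q changed from -1 to 0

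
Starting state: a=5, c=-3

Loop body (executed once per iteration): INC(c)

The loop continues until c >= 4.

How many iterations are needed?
7

Tracing iterations:
Initial: a=5, c=-3
After iteration 1: a=5, c=-2
After iteration 2: a=5, c=-1
After iteration 3: a=5, c=0
After iteration 4: a=5, c=1
After iteration 5: a=5, c=2
After iteration 6: a=5, c=3
After iteration 7: a=5, c=4
c >= 4 now holds, so the loop exits after 7 iterations.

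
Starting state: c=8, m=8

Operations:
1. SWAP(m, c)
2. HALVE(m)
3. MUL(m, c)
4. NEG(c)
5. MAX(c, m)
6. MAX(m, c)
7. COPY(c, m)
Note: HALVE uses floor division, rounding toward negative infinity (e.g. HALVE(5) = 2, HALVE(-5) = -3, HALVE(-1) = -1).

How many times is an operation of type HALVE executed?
1

Counting HALVE operations:
Step 2: HALVE(m) ← HALVE
Total: 1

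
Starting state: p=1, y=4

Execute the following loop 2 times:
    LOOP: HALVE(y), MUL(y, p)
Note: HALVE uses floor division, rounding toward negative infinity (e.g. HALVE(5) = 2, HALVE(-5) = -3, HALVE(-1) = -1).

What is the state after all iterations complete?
p=1, y=1

Iteration trace:
Start: p=1, y=4
After iteration 1: p=1, y=2
After iteration 2: p=1, y=1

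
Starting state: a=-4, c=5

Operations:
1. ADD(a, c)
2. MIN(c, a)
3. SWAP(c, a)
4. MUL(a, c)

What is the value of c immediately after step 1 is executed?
c = 5

Tracing c through execution:
Initial: c = 5
After step 1 (ADD(a, c)): c = 5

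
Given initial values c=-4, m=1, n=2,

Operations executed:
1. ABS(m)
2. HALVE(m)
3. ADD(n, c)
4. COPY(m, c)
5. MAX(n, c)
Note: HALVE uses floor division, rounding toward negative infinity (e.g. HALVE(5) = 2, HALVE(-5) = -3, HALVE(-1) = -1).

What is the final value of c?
c = -4

Tracing execution:
Step 1: ABS(m) → c = -4
Step 2: HALVE(m) → c = -4
Step 3: ADD(n, c) → c = -4
Step 4: COPY(m, c) → c = -4
Step 5: MAX(n, c) → c = -4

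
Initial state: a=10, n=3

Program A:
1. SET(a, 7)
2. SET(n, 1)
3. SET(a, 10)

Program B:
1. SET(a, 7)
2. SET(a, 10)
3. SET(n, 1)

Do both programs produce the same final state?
Yes

Program A final state: a=10, n=1
Program B final state: a=10, n=1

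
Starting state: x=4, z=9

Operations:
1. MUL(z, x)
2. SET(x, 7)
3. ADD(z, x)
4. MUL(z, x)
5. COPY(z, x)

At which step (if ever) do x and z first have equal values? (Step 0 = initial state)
Step 5

x and z first become equal after step 5.

Comparing values at each step:
Initial: x=4, z=9
After step 1: x=4, z=36
After step 2: x=7, z=36
After step 3: x=7, z=43
After step 4: x=7, z=301
After step 5: x=7, z=7 ← equal!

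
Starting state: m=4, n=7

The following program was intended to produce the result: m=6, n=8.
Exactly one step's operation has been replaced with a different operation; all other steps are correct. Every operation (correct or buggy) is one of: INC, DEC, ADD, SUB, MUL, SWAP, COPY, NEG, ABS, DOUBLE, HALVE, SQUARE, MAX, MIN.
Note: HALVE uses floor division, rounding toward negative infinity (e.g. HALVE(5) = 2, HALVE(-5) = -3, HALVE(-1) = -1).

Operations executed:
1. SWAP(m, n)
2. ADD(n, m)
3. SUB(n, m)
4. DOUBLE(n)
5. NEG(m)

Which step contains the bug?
Step 5

Trace with buggy code:
Initial: m=4, n=7
After step 1: m=7, n=4
After step 2: m=7, n=11
After step 3: m=7, n=4
After step 4: m=7, n=8
After step 5: m=-7, n=8
Actual final m=-7, n=8 ≠ expected m=6, n=8.
Step 5 is the only position where a single-operation replacement can produce the expected result.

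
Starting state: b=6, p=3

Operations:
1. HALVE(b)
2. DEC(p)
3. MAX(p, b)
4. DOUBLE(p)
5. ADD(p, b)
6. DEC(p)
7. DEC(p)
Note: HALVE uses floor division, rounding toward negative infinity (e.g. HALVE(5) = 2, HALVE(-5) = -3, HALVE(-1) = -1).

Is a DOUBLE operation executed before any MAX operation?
No

First DOUBLE: step 4
First MAX: step 3
Since 4 > 3, MAX comes first.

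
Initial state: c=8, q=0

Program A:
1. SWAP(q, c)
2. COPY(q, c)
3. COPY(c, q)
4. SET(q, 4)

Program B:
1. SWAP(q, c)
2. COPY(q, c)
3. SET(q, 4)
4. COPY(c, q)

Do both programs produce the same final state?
No

Program A final state: c=0, q=4
Program B final state: c=4, q=4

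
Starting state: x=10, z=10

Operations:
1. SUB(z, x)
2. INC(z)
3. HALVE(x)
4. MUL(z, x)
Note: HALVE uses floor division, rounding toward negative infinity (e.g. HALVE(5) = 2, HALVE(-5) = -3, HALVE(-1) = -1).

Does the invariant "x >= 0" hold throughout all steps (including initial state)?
Yes

The invariant holds at every step.

State at each step:
Initial: x=10, z=10
After step 1: x=10, z=0
After step 2: x=10, z=1
After step 3: x=5, z=1
After step 4: x=5, z=5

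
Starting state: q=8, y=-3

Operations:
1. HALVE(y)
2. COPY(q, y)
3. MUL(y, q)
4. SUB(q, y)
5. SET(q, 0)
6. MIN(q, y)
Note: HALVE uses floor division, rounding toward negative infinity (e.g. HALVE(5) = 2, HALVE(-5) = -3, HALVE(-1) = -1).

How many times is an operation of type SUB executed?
1

Counting SUB operations:
Step 4: SUB(q, y) ← SUB
Total: 1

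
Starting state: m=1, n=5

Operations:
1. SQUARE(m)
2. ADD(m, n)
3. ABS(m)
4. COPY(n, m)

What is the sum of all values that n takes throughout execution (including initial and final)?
26

Values of n at each step:
Initial: n = 5
After step 1: n = 5
After step 2: n = 5
After step 3: n = 5
After step 4: n = 6
Sum = 5 + 5 + 5 + 5 + 6 = 26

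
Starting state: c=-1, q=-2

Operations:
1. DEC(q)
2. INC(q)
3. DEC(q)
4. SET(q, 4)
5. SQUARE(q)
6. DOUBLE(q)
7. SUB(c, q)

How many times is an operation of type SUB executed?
1

Counting SUB operations:
Step 7: SUB(c, q) ← SUB
Total: 1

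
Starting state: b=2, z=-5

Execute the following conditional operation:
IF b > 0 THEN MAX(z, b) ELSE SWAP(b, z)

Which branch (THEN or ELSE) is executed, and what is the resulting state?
Branch: THEN, Final state: b=2, z=2

Evaluating condition: b > 0
b = 2
Condition is True, so THEN branch executes
After MAX(z, b): b=2, z=2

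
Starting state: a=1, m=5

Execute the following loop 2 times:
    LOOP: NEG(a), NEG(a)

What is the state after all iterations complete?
a=1, m=5

Iteration trace:
Start: a=1, m=5
After iteration 1: a=1, m=5
After iteration 2: a=1, m=5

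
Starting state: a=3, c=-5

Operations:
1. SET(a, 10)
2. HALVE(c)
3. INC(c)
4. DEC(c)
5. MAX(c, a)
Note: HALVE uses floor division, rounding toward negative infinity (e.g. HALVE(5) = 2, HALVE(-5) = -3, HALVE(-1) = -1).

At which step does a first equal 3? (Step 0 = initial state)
Step 0

Tracing a:
Initial: a = 3 ← first occurrence
After step 1: a = 10
After step 2: a = 10
After step 3: a = 10
After step 4: a = 10
After step 5: a = 10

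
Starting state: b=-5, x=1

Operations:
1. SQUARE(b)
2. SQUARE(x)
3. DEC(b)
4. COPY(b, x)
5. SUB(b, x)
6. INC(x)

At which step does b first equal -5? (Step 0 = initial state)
Step 0

Tracing b:
Initial: b = -5 ← first occurrence
After step 1: b = 25
After step 2: b = 25
After step 3: b = 24
After step 4: b = 1
After step 5: b = 0
After step 6: b = 0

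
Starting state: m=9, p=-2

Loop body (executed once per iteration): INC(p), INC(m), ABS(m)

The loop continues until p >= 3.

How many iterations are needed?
5

Tracing iterations:
Initial: m=9, p=-2
After iteration 1: m=10, p=-1
After iteration 2: m=11, p=0
After iteration 3: m=12, p=1
After iteration 4: m=13, p=2
After iteration 5: m=14, p=3
p >= 3 now holds, so the loop exits after 5 iterations.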